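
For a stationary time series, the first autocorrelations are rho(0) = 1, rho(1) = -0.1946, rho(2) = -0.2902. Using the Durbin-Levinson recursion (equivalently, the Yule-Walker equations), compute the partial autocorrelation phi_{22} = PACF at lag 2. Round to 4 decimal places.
\phi_{22} = -0.3410

The PACF at lag k is phi_{kk}, the last component of the solution
to the Yule-Walker system G_k phi = r_k where
  (G_k)_{ij} = rho(|i - j|), (r_k)_i = rho(i), i,j = 1..k.
Equivalently, Durbin-Levinson gives phi_{kk} iteratively:
  phi_{11} = rho(1)
  phi_{kk} = [rho(k) - sum_{j=1..k-1} phi_{k-1,j} rho(k-j)]
            / [1 - sum_{j=1..k-1} phi_{k-1,j} rho(j)],
  phi_{k,j} = phi_{k-1,j} - phi_{kk} phi_{k-1,k-j},  j = 1..k-1.
Step k = 1:
  phi_11 = rho(1) = -0.1946.
Step k = 2:
  phi_22 = [rho(2) - phi_11 rho(1)] / [1 - phi_11 rho(1)] = [-0.2902 - (-0.1946)(-0.1946)] / [1 - (-0.1946)(-0.1946)]
         = -0.32806916 / 0.96213084 = -0.341.
Therefore phi_{22} = -0.3410.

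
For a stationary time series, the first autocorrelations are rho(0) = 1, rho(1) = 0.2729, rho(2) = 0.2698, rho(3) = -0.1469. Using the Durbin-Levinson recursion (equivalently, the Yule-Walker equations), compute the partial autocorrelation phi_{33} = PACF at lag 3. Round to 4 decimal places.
\phi_{33} = -0.2969

The PACF at lag k is phi_{kk}, the last component of the solution
to the Yule-Walker system G_k phi = r_k where
  (G_k)_{ij} = rho(|i - j|), (r_k)_i = rho(i), i,j = 1..k.
Equivalently, Durbin-Levinson gives phi_{kk} iteratively:
  phi_{11} = rho(1)
  phi_{kk} = [rho(k) - sum_{j=1..k-1} phi_{k-1,j} rho(k-j)]
            / [1 - sum_{j=1..k-1} phi_{k-1,j} rho(j)],
  phi_{k,j} = phi_{k-1,j} - phi_{kk} phi_{k-1,k-j},  j = 1..k-1.
Step k = 1:
  phi_11 = rho(1) = 0.2729.
Step k = 2:
  phi_22 = [rho(2) - phi_11 rho(1)] / [1 - phi_11 rho(1)] = [0.2698 - (0.2729)(0.2729)] / [1 - (0.2729)(0.2729)]
         = 0.19532559 / 0.92552559 = 0.211043.
  Update: phi_21 = phi_11 - phi_22 phi_11 = 0.2729 - (0.211043)(0.2729) = 0.215306.
Step k = 3:
  phi_33 = [rho(3) - phi_21 rho(2) - phi_22 rho(1)] / [1 - phi_21 rho(1) - phi_22 rho(2)]
    numerator   = -0.1469 - (0.215306)(0.2698) - (0.211043)(0.2729) = -0.26258327
    denominator = 1 - (0.215306)(0.2729) - (0.211043)(0.2698) = 0.88430351
  phi_33 = -0.26258327 / 0.88430351 = -0.2969.
Therefore phi_{33} = -0.2969.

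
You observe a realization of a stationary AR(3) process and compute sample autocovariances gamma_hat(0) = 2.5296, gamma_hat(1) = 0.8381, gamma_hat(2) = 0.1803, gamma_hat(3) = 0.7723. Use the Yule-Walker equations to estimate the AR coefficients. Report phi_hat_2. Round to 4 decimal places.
\hat\phi_{2} = -0.1580

The Yule-Walker equations for an AR(p) process read, in matrix form,
  Gamma_p phi = r_p,   with   (Gamma_p)_{ij} = gamma(|i - j|),
                       (r_p)_i = gamma(i),   i,j = 1..p.
Substitute the sample gammas (Toeplitz matrix and right-hand side of size 3):
  Gamma_p = [[2.5296, 0.8381, 0.1803], [0.8381, 2.5296, 0.8381], [0.1803, 0.8381, 2.5296]]
  r_p     = [0.8381, 0.1803, 0.7723]
Written out (R1..R3):
  (R1) 2.5296 phi_1 + 0.8381 phi_2 + 0.1803 phi_3 = 0.8381
  (R2) 0.8381 phi_1 + 2.5296 phi_2 + 0.8381 phi_3 = 0.1803
  (R3) 0.1803 phi_1 + 0.8381 phi_2 + 2.5296 phi_3 = 0.7723
Gaussian elimination:
  R2 <- R2 - (0.8381/2.5296) R1 = R2 - (0.331317) R1:  2.251923 phi_2 + 0.778364 phi_3 = -0.097377
  R3 <- R3 - (0.1803/2.5296) R1 = R3 - (0.071276) R1:  0.778364 phi_2 + 2.516749 phi_3 = 0.712564
  R3 <- R3 - (0.778364/2.251923) R2 = R3 - (0.345644) R2:  2.247712 phi_3 = 0.746221
Back-substitution:
  phi_hat_3 = 0.746221 / 2.247712 = 0.331991
  phi_hat_2 = (-0.097377 - (0.778364)(0.331991)) / 2.251923 = -0.157993
  phi_hat_1 = (0.8381 - (0.8381)(-0.157993) - (0.1803)(0.331991)) / 2.5296 = 0.36
So phi_hat = [0.3600, -0.1580, 0.3320].
Therefore phi_hat_2 = -0.1580.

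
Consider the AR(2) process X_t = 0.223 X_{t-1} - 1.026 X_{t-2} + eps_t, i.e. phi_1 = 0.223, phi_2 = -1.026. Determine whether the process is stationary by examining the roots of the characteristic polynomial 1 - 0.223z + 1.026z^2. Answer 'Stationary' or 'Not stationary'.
\text{Not stationary}

The AR(p) characteristic polynomial is P(z) = 1 - 0.223z + 1.026z^2.
Stationarity requires all roots to lie outside the unit circle, i.e. |z| > 1 for every root.
Set 1 + (-0.223) z + (1.026) z^2 = 0, i.e. a z^2 + b z + c = 0 with a = 1.026, b = -0.223, c = 1.
Discriminant D = b^2 - 4ac = (-0.223)^2 - 4*(1.026)*1 = 0.049729 - (4.104) = -4.054271.
D < 0, so the roots are the complex-conjugate pair z = (-b +/- i sqrt(-D)) / (2a) = 0.1087 +/- 0.9812i.
For a conjugate pair |z|^2 = z * conj(z) = (product of roots) = c/a = 1/(1.026) = 0.974659, so |z| = sqrt(0.974659) = 0.9872 for both roots.
Moduli of all roots: 0.9872, 0.9872.
All moduli strictly greater than 1? No.
Verdict: Not stationary.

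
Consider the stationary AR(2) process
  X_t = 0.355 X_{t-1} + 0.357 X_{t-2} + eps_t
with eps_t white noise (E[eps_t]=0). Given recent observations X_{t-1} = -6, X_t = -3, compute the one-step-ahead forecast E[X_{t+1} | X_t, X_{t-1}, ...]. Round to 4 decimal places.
E[X_{t+1} \mid \mathcal F_t] = -3.2070

For an AR(p) model X_t = c + sum_i phi_i X_{t-i} + eps_t, the
one-step-ahead conditional mean is
  E[X_{t+1} | X_t, ...] = c + sum_i phi_i X_{t+1-i}.
Substitute known values:
  E[X_{t+1} | ...] = (0.355) * (-3) + (0.357) * (-6)
                   = -3.2070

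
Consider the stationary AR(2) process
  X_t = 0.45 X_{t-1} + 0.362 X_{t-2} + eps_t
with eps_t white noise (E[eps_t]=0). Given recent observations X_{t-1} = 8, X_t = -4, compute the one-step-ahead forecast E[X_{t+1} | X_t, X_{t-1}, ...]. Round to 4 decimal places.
E[X_{t+1} \mid \mathcal F_t] = 1.0960

For an AR(p) model X_t = c + sum_i phi_i X_{t-i} + eps_t, the
one-step-ahead conditional mean is
  E[X_{t+1} | X_t, ...] = c + sum_i phi_i X_{t+1-i}.
Substitute known values:
  E[X_{t+1} | ...] = (0.45) * (-4) + (0.362) * (8)
                   = 1.0960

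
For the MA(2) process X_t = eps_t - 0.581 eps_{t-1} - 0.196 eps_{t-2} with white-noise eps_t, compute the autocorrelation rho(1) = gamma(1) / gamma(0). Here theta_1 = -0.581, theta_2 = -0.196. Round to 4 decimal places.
\rho(1) = -0.3395

For an MA(q) process with theta_0 = 1, the autocovariance is
  gamma(k) = sigma^2 * sum_{i=0..q-k} theta_i * theta_{i+k},
and rho(k) = gamma(k) / gamma(0). Sigma^2 cancels.
  numerator   = (1)*(-0.581) + (-0.581)*(-0.196) = -0.467124.
  denominator = (1)^2 + (-0.581)^2 + (-0.196)^2 = 1.375977.
  rho(1) = -0.467124 / 1.375977 = -0.3395.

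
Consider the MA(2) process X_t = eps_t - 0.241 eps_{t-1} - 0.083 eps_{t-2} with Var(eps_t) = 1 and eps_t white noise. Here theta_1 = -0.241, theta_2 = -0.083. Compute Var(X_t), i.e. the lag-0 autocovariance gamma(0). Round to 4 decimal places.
\gamma(0) = 1.0650

For an MA(q) process X_t = eps_t + sum_i theta_i eps_{t-i} with
Var(eps_t) = sigma^2, the variance is
  gamma(0) = sigma^2 * (1 + sum_i theta_i^2).
  sum_i theta_i^2 = (-0.241)^2 + (-0.083)^2 = 0.058081 + 0.006889 = 0.06497.
  gamma(0) = 1 * (1 + 0.06497) = 1 * 1.06497 = 1.06497, which rounds to 1.0650.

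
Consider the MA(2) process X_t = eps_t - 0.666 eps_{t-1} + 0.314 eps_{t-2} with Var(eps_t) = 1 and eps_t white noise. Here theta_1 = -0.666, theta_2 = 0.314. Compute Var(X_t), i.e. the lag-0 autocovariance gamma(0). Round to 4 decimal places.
\gamma(0) = 1.5422

For an MA(q) process X_t = eps_t + sum_i theta_i eps_{t-i} with
Var(eps_t) = sigma^2, the variance is
  gamma(0) = sigma^2 * (1 + sum_i theta_i^2).
  sum_i theta_i^2 = (-0.666)^2 + (0.314)^2 = 0.443556 + 0.098596 = 0.542152.
  gamma(0) = 1 * (1 + 0.542152) = 1 * 1.542152 = 1.542152, which rounds to 1.5422.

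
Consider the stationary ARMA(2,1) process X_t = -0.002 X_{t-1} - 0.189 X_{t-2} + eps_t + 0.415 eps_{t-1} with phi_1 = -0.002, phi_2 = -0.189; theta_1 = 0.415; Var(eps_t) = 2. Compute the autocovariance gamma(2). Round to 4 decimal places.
\gamma(2) = -0.4604

Multiply the model equation by X_{t-k} and take expectations. With theta_0 = psi_0 = 1 and psi_j the MA(infinity) weights, this gives
  gamma(k) - sum_i phi_i gamma(k-i) = c_k,
  c_k = sigma^2 * sum_{j=k..q} theta_j psi_{j-k}   (c_k = 0 for k > q),
using gamma(-m) = gamma(m).
psi-weights needed (psi_j = theta_j + sum_i phi_i psi_{j-i}):
  psi_1 = theta_1 + phi_1 = 0.415 + (-0.002) = 0.413
Right-hand sides:
  c_0 = sigma^2 (1 + theta_1 psi_1) = 2 * (1 + (0.415)(0.413)) = 2 * 1.171395 = 2.34279
  c_1 = sigma^2 theta_1 = 2 * (0.415) = 0.83
  c_2 = 0
Equations for k = 0, 1, 2 (AR order 2, c_2 = 0):
  (E0) gamma(0) = phi_1 gamma(1) + phi_2 gamma(2) + c_0
  (E1) gamma(1) = phi_1 gamma(0) + phi_2 gamma(1) + c_1
  (E2) gamma(2) = phi_1 gamma(1) + phi_2 gamma(0)
From (E1): gamma(1) = A gamma(0) + B with
  A = phi_1 / (1 - phi_2) = -0.002 / 1.189 = -0.001682,   B = c_1 / (1 - phi_2) = 0.83 / 1.189 = 0.698066.
Insert (E2) into (E0): gamma(0) (1 - phi_2^2) = phi_1 (1 + phi_2) gamma(1) + c_0.
  phi_1 (1 + phi_2) = (-0.002)(0.811) = -0.001622,   1 - phi_2^2 = 0.964279.
Replace gamma(1) by A gamma(0) + B and collect gamma(0):
  gamma(0) [0.964279 - (-0.001622)(-0.001682)] = (-0.001622)(0.698066) + 2.34279
  gamma(0) * 0.964276 = 2.341658
  gamma(0) = 2.341658 / 0.964276 = 2.42841.
  gamma(1) = A gamma(0) + B = (-0.001682)(2.42841) + (0.698066) = 0.693981.
  gamma(2) = phi_1 gamma(1) + phi_2 gamma(0) = (-0.002)(0.693981) + (-0.189)(2.42841) = -0.460357.
Therefore gamma(2) = -0.4604 (to 4 decimal places).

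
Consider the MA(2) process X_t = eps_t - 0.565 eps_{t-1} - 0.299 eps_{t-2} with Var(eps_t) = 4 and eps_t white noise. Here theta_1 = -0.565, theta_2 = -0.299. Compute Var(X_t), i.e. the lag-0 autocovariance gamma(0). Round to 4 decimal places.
\gamma(0) = 5.6345

For an MA(q) process X_t = eps_t + sum_i theta_i eps_{t-i} with
Var(eps_t) = sigma^2, the variance is
  gamma(0) = sigma^2 * (1 + sum_i theta_i^2).
  sum_i theta_i^2 = (-0.565)^2 + (-0.299)^2 = 0.319225 + 0.089401 = 0.408626.
  gamma(0) = 4 * (1 + 0.408626) = 4 * 1.408626 = 5.634504, which rounds to 5.6345.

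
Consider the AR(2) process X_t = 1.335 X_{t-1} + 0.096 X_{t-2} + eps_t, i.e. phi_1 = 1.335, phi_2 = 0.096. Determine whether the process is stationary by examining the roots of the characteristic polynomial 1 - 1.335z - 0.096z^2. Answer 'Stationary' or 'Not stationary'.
\text{Not stationary}

The AR(p) characteristic polynomial is P(z) = 1 - 1.335z - 0.096z^2.
Stationarity requires all roots to lie outside the unit circle, i.e. |z| > 1 for every root.
Set 1 + (-1.335) z + (-0.096) z^2 = 0, i.e. a z^2 + b z + c = 0 with a = -0.096, b = -1.335, c = 1.
Discriminant D = b^2 - 4ac = (-1.335)^2 - 4*(-0.096)*1 = 1.782225 - (-0.384) = 2.166225.
D >= 0, so the roots are real: z = (-b +/- sqrt(D)) / (2a) = (1.335 +/- 1.47181) / (-0.192).
  z_1 = (1.335 + 1.47181) / (-0.192) = -14.6188,   |z_1| = 14.6188.
  z_2 = (1.335 - 1.47181) / (-0.192) = 0.7126,   |z_2| = 0.7126.
Moduli of all roots: 14.6188, 0.7126.
All moduli strictly greater than 1? No.
Verdict: Not stationary.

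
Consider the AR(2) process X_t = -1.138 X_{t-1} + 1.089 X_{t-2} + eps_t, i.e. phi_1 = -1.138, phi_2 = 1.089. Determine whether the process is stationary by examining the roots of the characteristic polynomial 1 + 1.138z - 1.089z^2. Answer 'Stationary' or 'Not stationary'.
\text{Not stationary}

The AR(p) characteristic polynomial is P(z) = 1 + 1.138z - 1.089z^2.
Stationarity requires all roots to lie outside the unit circle, i.e. |z| > 1 for every root.
Set 1 + (1.138) z + (-1.089) z^2 = 0, i.e. a z^2 + b z + c = 0 with a = -1.089, b = 1.138, c = 1.
Discriminant D = b^2 - 4ac = (1.138)^2 - 4*(-1.089)*1 = 1.295044 - (-4.356) = 5.651044.
D >= 0, so the roots are real: z = (-b +/- sqrt(D)) / (2a) = (-1.138 +/- 2.377192) / (-2.178).
  z_1 = (-1.138 + 2.377192) / (-2.178) = -0.569,   |z_1| = 0.569.
  z_2 = (-1.138 - 2.377192) / (-2.178) = 1.614,   |z_2| = 1.614.
Moduli of all roots: 0.5690, 1.6140.
All moduli strictly greater than 1? No.
Verdict: Not stationary.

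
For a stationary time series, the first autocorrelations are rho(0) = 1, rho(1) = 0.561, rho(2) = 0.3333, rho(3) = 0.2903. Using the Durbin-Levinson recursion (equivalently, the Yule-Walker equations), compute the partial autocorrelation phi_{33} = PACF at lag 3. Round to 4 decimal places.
\phi_{33} = 0.1361

The PACF at lag k is phi_{kk}, the last component of the solution
to the Yule-Walker system G_k phi = r_k where
  (G_k)_{ij} = rho(|i - j|), (r_k)_i = rho(i), i,j = 1..k.
Equivalently, Durbin-Levinson gives phi_{kk} iteratively:
  phi_{11} = rho(1)
  phi_{kk} = [rho(k) - sum_{j=1..k-1} phi_{k-1,j} rho(k-j)]
            / [1 - sum_{j=1..k-1} phi_{k-1,j} rho(j)],
  phi_{k,j} = phi_{k-1,j} - phi_{kk} phi_{k-1,k-j},  j = 1..k-1.
Step k = 1:
  phi_11 = rho(1) = 0.561.
Step k = 2:
  phi_22 = [rho(2) - phi_11 rho(1)] / [1 - phi_11 rho(1)] = [0.3333 - (0.561)(0.561)] / [1 - (0.561)(0.561)]
         = 0.018579 / 0.685279 = 0.027112.
  Update: phi_21 = phi_11 - phi_22 phi_11 = 0.561 - (0.027112)(0.561) = 0.54579.
Step k = 3:
  phi_33 = [rho(3) - phi_21 rho(2) - phi_22 rho(1)] / [1 - phi_21 rho(1) - phi_22 rho(2)]
    numerator   = 0.2903 - (0.54579)(0.3333) - (0.027112)(0.561) = 0.09317846
    denominator = 1 - (0.54579)(0.561) - (0.027112)(0.3333) = 0.68477529
  phi_33 = 0.09317846 / 0.68477529 = 0.1361.
Therefore phi_{33} = 0.1361.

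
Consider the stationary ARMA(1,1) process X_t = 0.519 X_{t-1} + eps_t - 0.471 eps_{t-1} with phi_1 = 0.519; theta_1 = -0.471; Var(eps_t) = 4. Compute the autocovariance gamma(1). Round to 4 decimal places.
\gamma(1) = 0.1985

Multiply the model equation by X_{t-k} and take expectations. With theta_0 = psi_0 = 1 and psi_j the MA(infinity) weights, this gives
  gamma(k) - sum_i phi_i gamma(k-i) = c_k,
  c_k = sigma^2 * sum_{j=k..q} theta_j psi_{j-k}   (c_k = 0 for k > q),
using gamma(-m) = gamma(m).
psi-weights needed (psi_j = theta_j + sum_i phi_i psi_{j-i}):
  psi_1 = theta_1 + phi_1 = -0.471 + (0.519) = 0.048
Right-hand sides:
  c_0 = sigma^2 (1 + theta_1 psi_1) = 4 * (1 + (-0.471)(0.048)) = 4 * 0.977392 = 3.909568
  c_1 = sigma^2 theta_1 = 4 * (-0.471) = -1.884
  c_2 = 0
Equations for k = 0 and k = 1 (AR order 1):
  gamma(0) = phi_1 gamma(1) + c_0
  gamma(1) = phi_1 gamma(0) + c_1
Substituting the second into the first: gamma(0) (1 - phi_1^2) = c_0 + phi_1 c_1, so
  gamma(0) = (c_0 + phi_1 c_1) / (1 - phi_1^2) = (3.909568 + (0.519)(-1.884)) / (1 - (0.519)^2) = 2.931772 / 0.730639 = 4.012614.
  gamma(1) = phi_1 gamma(0) + c_1 = (0.519)(4.012614) + (-1.884) = 0.198546.
Therefore gamma(1) = 0.1985 (to 4 decimal places).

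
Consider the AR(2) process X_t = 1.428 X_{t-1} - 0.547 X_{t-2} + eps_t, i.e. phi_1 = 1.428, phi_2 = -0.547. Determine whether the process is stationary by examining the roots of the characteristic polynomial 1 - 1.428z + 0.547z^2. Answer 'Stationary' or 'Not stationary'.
\text{Stationary}

The AR(p) characteristic polynomial is P(z) = 1 - 1.428z + 0.547z^2.
Stationarity requires all roots to lie outside the unit circle, i.e. |z| > 1 for every root.
Set 1 + (-1.428) z + (0.547) z^2 = 0, i.e. a z^2 + b z + c = 0 with a = 0.547, b = -1.428, c = 1.
Discriminant D = b^2 - 4ac = (-1.428)^2 - 4*(0.547)*1 = 2.039184 - (2.188) = -0.148816.
D < 0, so the roots are the complex-conjugate pair z = (-b +/- i sqrt(-D)) / (2a) = 1.3053 +/- 0.3526i.
For a conjugate pair |z|^2 = z * conj(z) = (product of roots) = c/a = 1/(0.547) = 1.828154, so |z| = sqrt(1.828154) = 1.3521 for both roots.
Moduli of all roots: 1.3521, 1.3521.
All moduli strictly greater than 1? Yes.
Verdict: Stationary.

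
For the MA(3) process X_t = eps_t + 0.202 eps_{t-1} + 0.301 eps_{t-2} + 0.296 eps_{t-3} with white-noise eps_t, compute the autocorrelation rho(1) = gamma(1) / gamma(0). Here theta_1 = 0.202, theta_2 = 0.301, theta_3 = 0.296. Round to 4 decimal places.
\rho(1) = 0.2887

For an MA(q) process with theta_0 = 1, the autocovariance is
  gamma(k) = sigma^2 * sum_{i=0..q-k} theta_i * theta_{i+k},
and rho(k) = gamma(k) / gamma(0). Sigma^2 cancels.
  numerator   = (1)*(0.202) + (0.202)*(0.301) + (0.301)*(0.296) = 0.351898.
  denominator = (1)^2 + (0.202)^2 + (0.301)^2 + (0.296)^2 = 1.219021.
  rho(1) = 0.351898 / 1.219021 = 0.2887.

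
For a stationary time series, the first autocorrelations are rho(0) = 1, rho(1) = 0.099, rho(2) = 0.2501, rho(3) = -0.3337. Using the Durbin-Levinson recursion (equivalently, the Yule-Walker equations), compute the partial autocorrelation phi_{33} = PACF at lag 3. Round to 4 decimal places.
\phi_{33} = -0.4040

The PACF at lag k is phi_{kk}, the last component of the solution
to the Yule-Walker system G_k phi = r_k where
  (G_k)_{ij} = rho(|i - j|), (r_k)_i = rho(i), i,j = 1..k.
Equivalently, Durbin-Levinson gives phi_{kk} iteratively:
  phi_{11} = rho(1)
  phi_{kk} = [rho(k) - sum_{j=1..k-1} phi_{k-1,j} rho(k-j)]
            / [1 - sum_{j=1..k-1} phi_{k-1,j} rho(j)],
  phi_{k,j} = phi_{k-1,j} - phi_{kk} phi_{k-1,k-j},  j = 1..k-1.
Step k = 1:
  phi_11 = rho(1) = 0.099.
Step k = 2:
  phi_22 = [rho(2) - phi_11 rho(1)] / [1 - phi_11 rho(1)] = [0.2501 - (0.099)(0.099)] / [1 - (0.099)(0.099)]
         = 0.240299 / 0.990199 = 0.242677.
  Update: phi_21 = phi_11 - phi_22 phi_11 = 0.099 - (0.242677)(0.099) = 0.074975.
Step k = 3:
  phi_33 = [rho(3) - phi_21 rho(2) - phi_22 rho(1)] / [1 - phi_21 rho(1) - phi_22 rho(2)]
    numerator   = -0.3337 - (0.074975)(0.2501) - (0.242677)(0.099) = -0.3764763
    denominator = 1 - (0.074975)(0.099) - (0.242677)(0.2501) = 0.93188384
  phi_33 = -0.3764763 / 0.93188384 = -0.404.
Therefore phi_{33} = -0.4040.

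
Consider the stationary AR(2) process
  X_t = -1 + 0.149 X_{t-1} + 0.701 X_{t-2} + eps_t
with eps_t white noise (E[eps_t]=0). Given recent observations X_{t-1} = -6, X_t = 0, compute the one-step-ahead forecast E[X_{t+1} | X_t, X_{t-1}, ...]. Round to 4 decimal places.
E[X_{t+1} \mid \mathcal F_t] = -5.2060

For an AR(p) model X_t = c + sum_i phi_i X_{t-i} + eps_t, the
one-step-ahead conditional mean is
  E[X_{t+1} | X_t, ...] = c + sum_i phi_i X_{t+1-i}.
Substitute known values:
  E[X_{t+1} | ...] = -1 + (0.149) * (0) + (0.701) * (-6)
                   = -5.2060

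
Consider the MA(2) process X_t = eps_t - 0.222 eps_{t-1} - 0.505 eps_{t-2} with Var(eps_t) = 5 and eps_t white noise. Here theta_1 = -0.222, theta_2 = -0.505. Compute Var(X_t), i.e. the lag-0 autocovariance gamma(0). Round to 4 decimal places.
\gamma(0) = 6.5215

For an MA(q) process X_t = eps_t + sum_i theta_i eps_{t-i} with
Var(eps_t) = sigma^2, the variance is
  gamma(0) = sigma^2 * (1 + sum_i theta_i^2).
  sum_i theta_i^2 = (-0.222)^2 + (-0.505)^2 = 0.049284 + 0.255025 = 0.304309.
  gamma(0) = 5 * (1 + 0.304309) = 5 * 1.304309 = 6.521545, which rounds to 6.5215.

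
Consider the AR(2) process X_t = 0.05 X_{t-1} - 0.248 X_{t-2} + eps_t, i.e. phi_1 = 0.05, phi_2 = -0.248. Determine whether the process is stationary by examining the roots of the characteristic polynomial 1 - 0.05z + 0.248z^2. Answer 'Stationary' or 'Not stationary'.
\text{Stationary}

The AR(p) characteristic polynomial is P(z) = 1 - 0.05z + 0.248z^2.
Stationarity requires all roots to lie outside the unit circle, i.e. |z| > 1 for every root.
Set 1 + (-0.05) z + (0.248) z^2 = 0, i.e. a z^2 + b z + c = 0 with a = 0.248, b = -0.05, c = 1.
Discriminant D = b^2 - 4ac = (-0.05)^2 - 4*(0.248)*1 = 0.0025 - (0.992) = -0.9895.
D < 0, so the roots are the complex-conjugate pair z = (-b +/- i sqrt(-D)) / (2a) = 0.1008 +/- 2.0055i.
For a conjugate pair |z|^2 = z * conj(z) = (product of roots) = c/a = 1/(0.248) = 4.032258, so |z| = sqrt(4.032258) = 2.008 for both roots.
Moduli of all roots: 2.0080, 2.0080.
All moduli strictly greater than 1? Yes.
Verdict: Stationary.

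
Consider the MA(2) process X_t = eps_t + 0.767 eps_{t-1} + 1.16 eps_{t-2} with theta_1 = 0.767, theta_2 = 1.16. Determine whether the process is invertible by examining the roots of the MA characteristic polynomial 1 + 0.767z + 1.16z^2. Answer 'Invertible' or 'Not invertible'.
\text{Not invertible}

The MA(q) characteristic polynomial is P(z) = 1 + 0.767z + 1.16z^2.
Invertibility requires all roots to lie outside the unit circle, i.e. |z| > 1 for every root.
Set 1 + (0.767) z + (1.16) z^2 = 0, i.e. a z^2 + b z + c = 0 with a = 1.16, b = 0.767, c = 1.
Discriminant D = b^2 - 4ac = (0.767)^2 - 4*(1.16)*1 = 0.588289 - (4.64) = -4.051711.
D < 0, so the roots are the complex-conjugate pair z = (-b +/- i sqrt(-D)) / (2a) = -0.3306 +/- 0.8676i.
For a conjugate pair |z|^2 = z * conj(z) = (product of roots) = c/a = 1/(1.16) = 0.862069, so |z| = sqrt(0.862069) = 0.9285 for both roots.
Moduli of all roots: 0.9285, 0.9285.
All moduli strictly greater than 1? No.
Verdict: Not invertible.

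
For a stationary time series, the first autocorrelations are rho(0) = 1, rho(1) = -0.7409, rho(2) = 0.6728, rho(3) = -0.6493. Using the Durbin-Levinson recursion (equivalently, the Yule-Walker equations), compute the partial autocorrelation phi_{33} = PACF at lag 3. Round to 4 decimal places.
\phi_{33} = -0.2020

The PACF at lag k is phi_{kk}, the last component of the solution
to the Yule-Walker system G_k phi = r_k where
  (G_k)_{ij} = rho(|i - j|), (r_k)_i = rho(i), i,j = 1..k.
Equivalently, Durbin-Levinson gives phi_{kk} iteratively:
  phi_{11} = rho(1)
  phi_{kk} = [rho(k) - sum_{j=1..k-1} phi_{k-1,j} rho(k-j)]
            / [1 - sum_{j=1..k-1} phi_{k-1,j} rho(j)],
  phi_{k,j} = phi_{k-1,j} - phi_{kk} phi_{k-1,k-j},  j = 1..k-1.
Step k = 1:
  phi_11 = rho(1) = -0.7409.
Step k = 2:
  phi_22 = [rho(2) - phi_11 rho(1)] / [1 - phi_11 rho(1)] = [0.6728 - (-0.7409)(-0.7409)] / [1 - (-0.7409)(-0.7409)]
         = 0.12386719 / 0.45106719 = 0.274609.
  Update: phi_21 = phi_11 - phi_22 phi_11 = -0.7409 - (0.274609)(-0.7409) = -0.537442.
Step k = 3:
  phi_33 = [rho(3) - phi_21 rho(2) - phi_22 rho(1)] / [1 - phi_21 rho(1) - phi_22 rho(2)]
    numerator   = -0.6493 - (-0.537442)(0.6728) - (0.274609)(-0.7409) = -0.08425104
    denominator = 1 - (-0.537442)(-0.7409) - (0.274609)(0.6728) = 0.41705212
  phi_33 = -0.08425104 / 0.41705212 = -0.202.
Therefore phi_{33} = -0.2020.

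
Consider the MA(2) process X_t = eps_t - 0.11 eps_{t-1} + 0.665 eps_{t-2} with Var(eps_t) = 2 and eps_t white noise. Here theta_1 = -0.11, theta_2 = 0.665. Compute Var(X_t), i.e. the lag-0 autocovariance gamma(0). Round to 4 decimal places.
\gamma(0) = 2.9087

For an MA(q) process X_t = eps_t + sum_i theta_i eps_{t-i} with
Var(eps_t) = sigma^2, the variance is
  gamma(0) = sigma^2 * (1 + sum_i theta_i^2).
  sum_i theta_i^2 = (-0.11)^2 + (0.665)^2 = 0.0121 + 0.442225 = 0.454325.
  gamma(0) = 2 * (1 + 0.454325) = 2 * 1.454325 = 2.90865, which rounds to 2.9087.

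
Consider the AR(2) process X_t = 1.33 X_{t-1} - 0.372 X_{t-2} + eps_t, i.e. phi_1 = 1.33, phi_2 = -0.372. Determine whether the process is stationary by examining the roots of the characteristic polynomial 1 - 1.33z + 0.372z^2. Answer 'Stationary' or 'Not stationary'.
\text{Stationary}

The AR(p) characteristic polynomial is P(z) = 1 - 1.33z + 0.372z^2.
Stationarity requires all roots to lie outside the unit circle, i.e. |z| > 1 for every root.
Set 1 + (-1.33) z + (0.372) z^2 = 0, i.e. a z^2 + b z + c = 0 with a = 0.372, b = -1.33, c = 1.
Discriminant D = b^2 - 4ac = (-1.33)^2 - 4*(0.372)*1 = 1.7689 - (1.488) = 0.2809.
D >= 0, so the roots are real: z = (-b +/- sqrt(D)) / (2a) = (1.33 +/- 0.53) / (0.744).
  z_1 = (1.33 + 0.53) / (0.744) = 2.5,   |z_1| = 2.5.
  z_2 = (1.33 - 0.53) / (0.744) = 1.0753,   |z_2| = 1.0753.
Moduli of all roots: 2.5000, 1.0753.
All moduli strictly greater than 1? Yes.
Verdict: Stationary.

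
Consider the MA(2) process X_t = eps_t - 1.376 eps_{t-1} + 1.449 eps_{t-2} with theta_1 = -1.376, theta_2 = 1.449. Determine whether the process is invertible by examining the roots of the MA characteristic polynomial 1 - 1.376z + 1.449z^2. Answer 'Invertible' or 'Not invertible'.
\text{Not invertible}

The MA(q) characteristic polynomial is P(z) = 1 - 1.376z + 1.449z^2.
Invertibility requires all roots to lie outside the unit circle, i.e. |z| > 1 for every root.
Set 1 + (-1.376) z + (1.449) z^2 = 0, i.e. a z^2 + b z + c = 0 with a = 1.449, b = -1.376, c = 1.
Discriminant D = b^2 - 4ac = (-1.376)^2 - 4*(1.449)*1 = 1.893376 - (5.796) = -3.902624.
D < 0, so the roots are the complex-conjugate pair z = (-b +/- i sqrt(-D)) / (2a) = 0.4748 +/- 0.6817i.
For a conjugate pair |z|^2 = z * conj(z) = (product of roots) = c/a = 1/(1.449) = 0.690131, so |z| = sqrt(0.690131) = 0.8307 for both roots.
Moduli of all roots: 0.8307, 0.8307.
All moduli strictly greater than 1? No.
Verdict: Not invertible.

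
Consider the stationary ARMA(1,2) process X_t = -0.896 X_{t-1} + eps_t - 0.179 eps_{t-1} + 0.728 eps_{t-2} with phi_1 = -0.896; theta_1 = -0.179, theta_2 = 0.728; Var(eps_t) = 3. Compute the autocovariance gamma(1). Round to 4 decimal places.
\gamma(1) = -47.6686

Multiply the model equation by X_{t-k} and take expectations. With theta_0 = psi_0 = 1 and psi_j the MA(infinity) weights, this gives
  gamma(k) - sum_i phi_i gamma(k-i) = c_k,
  c_k = sigma^2 * sum_{j=k..q} theta_j psi_{j-k}   (c_k = 0 for k > q),
using gamma(-m) = gamma(m).
psi-weights needed (psi_j = theta_j + sum_i phi_i psi_{j-i}):
  psi_1 = theta_1 + phi_1 = -0.179 + (-0.896) = -1.075
  psi_2 = theta_2 + phi_1 psi_1 = 0.728 + (-0.896)(-1.075) = 1.6912
Right-hand sides:
  c_0 = sigma^2 (1 + theta_1 psi_1 + theta_2 psi_2) = 3 * (1 + (-0.179)(-1.075) + (0.728)(1.6912)) = 3 * 2.423619 = 7.270856
  c_1 = sigma^2 (theta_1 + theta_2 psi_1) = 3 * (-0.179 + (0.728)(-1.075)) = -2.8848
  c_2 = sigma^2 theta_2 = 3 * (0.728) = 2.184
Equations for k = 0 and k = 1 (AR order 1):
  gamma(0) = phi_1 gamma(1) + c_0
  gamma(1) = phi_1 gamma(0) + c_1
Substituting the second into the first: gamma(0) (1 - phi_1^2) = c_0 + phi_1 c_1, so
  gamma(0) = (c_0 + phi_1 c_1) / (1 - phi_1^2) = (7.270856 + (-0.896)(-2.8848)) / (1 - (-0.896)^2) = 9.855637 / 0.197184 = 49.981929.
  gamma(1) = phi_1 gamma(0) + c_1 = (-0.896)(49.981929) + (-2.8848) = -47.668608.
Therefore gamma(1) = -47.6686 (to 4 decimal places).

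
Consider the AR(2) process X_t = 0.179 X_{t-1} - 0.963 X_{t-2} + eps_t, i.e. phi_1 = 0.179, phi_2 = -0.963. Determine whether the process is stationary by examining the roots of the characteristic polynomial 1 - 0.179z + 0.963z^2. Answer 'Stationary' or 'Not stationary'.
\text{Stationary}

The AR(p) characteristic polynomial is P(z) = 1 - 0.179z + 0.963z^2.
Stationarity requires all roots to lie outside the unit circle, i.e. |z| > 1 for every root.
Set 1 + (-0.179) z + (0.963) z^2 = 0, i.e. a z^2 + b z + c = 0 with a = 0.963, b = -0.179, c = 1.
Discriminant D = b^2 - 4ac = (-0.179)^2 - 4*(0.963)*1 = 0.032041 - (3.852) = -3.819959.
D < 0, so the roots are the complex-conjugate pair z = (-b +/- i sqrt(-D)) / (2a) = 0.0929 +/- 1.0148i.
For a conjugate pair |z|^2 = z * conj(z) = (product of roots) = c/a = 1/(0.963) = 1.038422, so |z| = sqrt(1.038422) = 1.019 for both roots.
Moduli of all roots: 1.0190, 1.0190.
All moduli strictly greater than 1? Yes.
Verdict: Stationary.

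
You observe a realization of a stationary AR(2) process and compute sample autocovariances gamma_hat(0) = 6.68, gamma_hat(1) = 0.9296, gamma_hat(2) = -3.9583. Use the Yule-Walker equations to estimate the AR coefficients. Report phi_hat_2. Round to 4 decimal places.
\hat\phi_{2} = -0.6240

The Yule-Walker equations for an AR(p) process read, in matrix form,
  Gamma_p phi = r_p,   with   (Gamma_p)_{ij} = gamma(|i - j|),
                       (r_p)_i = gamma(i),   i,j = 1..p.
Substitute the sample gammas (Toeplitz matrix and right-hand side of size 2):
  Gamma_p = [[6.68, 0.9296], [0.9296, 6.68]]
  r_p     = [0.9296, -3.9583]
Written out:
  6.68 phi_1 + 0.9296 phi_2 = 0.9296
  0.9296 phi_1 + 6.68 phi_2 = -3.9583
Solve by Cramer's rule:
  det = gamma(0)^2 - gamma(1)^2 = (6.68)^2 - (0.9296)^2 = 44.6224 - 0.86415616 = 43.75824384
  phi_hat_1 = [gamma(1) gamma(0) - gamma(1) gamma(2)] / det = [(0.9296)(6.68) - (0.9296)(-3.9583)] / 43.75824384 = 9.88936368 / 43.75824384 = 0.226
  phi_hat_2 = [gamma(0) gamma(2) - gamma(1)^2] / det = [(6.68)(-3.9583) - (0.9296)^2] / 43.75824384 = -27.30560016 / 43.75824384 = -0.624
So phi_hat = [0.2260, -0.6240].
Therefore phi_hat_2 = -0.6240.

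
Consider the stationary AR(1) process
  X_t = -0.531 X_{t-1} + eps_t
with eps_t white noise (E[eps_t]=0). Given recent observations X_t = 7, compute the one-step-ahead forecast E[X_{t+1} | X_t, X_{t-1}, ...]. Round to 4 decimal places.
E[X_{t+1} \mid \mathcal F_t] = -3.7170

For an AR(p) model X_t = c + sum_i phi_i X_{t-i} + eps_t, the
one-step-ahead conditional mean is
  E[X_{t+1} | X_t, ...] = c + sum_i phi_i X_{t+1-i}.
Substitute known values:
  E[X_{t+1} | ...] = (-0.531) * (7)
                   = -3.7170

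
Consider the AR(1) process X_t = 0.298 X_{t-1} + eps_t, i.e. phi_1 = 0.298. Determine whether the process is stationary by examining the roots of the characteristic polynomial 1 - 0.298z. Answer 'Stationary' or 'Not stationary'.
\text{Stationary}

The AR(p) characteristic polynomial is P(z) = 1 - 0.298z.
Stationarity requires all roots to lie outside the unit circle, i.e. |z| > 1 for every root.
This is linear in z: 1 + (-0.298) z = 0  =>  z = -1/(-0.298) = 3.355705,  |z| = 3.355705.
Moduli of all roots: 3.3557.
All moduli strictly greater than 1? Yes.
Verdict: Stationary.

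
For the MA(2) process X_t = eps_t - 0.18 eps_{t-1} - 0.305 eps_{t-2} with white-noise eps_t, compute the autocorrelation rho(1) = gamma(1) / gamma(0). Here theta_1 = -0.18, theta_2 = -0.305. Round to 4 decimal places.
\rho(1) = -0.1112

For an MA(q) process with theta_0 = 1, the autocovariance is
  gamma(k) = sigma^2 * sum_{i=0..q-k} theta_i * theta_{i+k},
and rho(k) = gamma(k) / gamma(0). Sigma^2 cancels.
  numerator   = (1)*(-0.18) + (-0.18)*(-0.305) = -0.1251.
  denominator = (1)^2 + (-0.18)^2 + (-0.305)^2 = 1.125425.
  rho(1) = -0.1251 / 1.125425 = -0.1112.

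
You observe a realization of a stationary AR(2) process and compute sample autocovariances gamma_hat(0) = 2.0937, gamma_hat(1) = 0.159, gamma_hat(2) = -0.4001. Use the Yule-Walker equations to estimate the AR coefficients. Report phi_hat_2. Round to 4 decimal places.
\hat\phi_{2} = -0.1980

The Yule-Walker equations for an AR(p) process read, in matrix form,
  Gamma_p phi = r_p,   with   (Gamma_p)_{ij} = gamma(|i - j|),
                       (r_p)_i = gamma(i),   i,j = 1..p.
Substitute the sample gammas (Toeplitz matrix and right-hand side of size 2):
  Gamma_p = [[2.0937, 0.159], [0.159, 2.0937]]
  r_p     = [0.159, -0.4001]
Written out:
  2.0937 phi_1 + 0.159 phi_2 = 0.159
  0.159 phi_1 + 2.0937 phi_2 = -0.4001
Solve by Cramer's rule:
  det = gamma(0)^2 - gamma(1)^2 = (2.0937)^2 - (0.159)^2 = 4.38357969 - 0.025281 = 4.35829869
  phi_hat_1 = [gamma(1) gamma(0) - gamma(1) gamma(2)] / det = [(0.159)(2.0937) - (0.159)(-0.4001)] / 4.35829869 = 0.3965142 / 4.35829869 = 0.091
  phi_hat_2 = [gamma(0) gamma(2) - gamma(1)^2] / det = [(2.0937)(-0.4001) - (0.159)^2] / 4.35829869 = -0.86297037 / 4.35829869 = -0.198
So phi_hat = [0.0910, -0.1980].
Therefore phi_hat_2 = -0.1980.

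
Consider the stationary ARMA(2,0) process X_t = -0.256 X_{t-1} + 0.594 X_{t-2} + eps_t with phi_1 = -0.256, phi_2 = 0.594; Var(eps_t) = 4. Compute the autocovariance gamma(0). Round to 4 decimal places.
\gamma(0) = 10.2600

Multiply the model equation by X_{t-k} and take expectations. With theta_0 = psi_0 = 1 and psi_j the MA(infinity) weights, this gives
  gamma(k) - sum_i phi_i gamma(k-i) = c_k,
  c_k = sigma^2 * sum_{j=k..q} theta_j psi_{j-k}   (c_k = 0 for k > q),
using gamma(-m) = gamma(m).
Pure AR (q = 0): c_0 = sigma^2 = 4, c_k = 0 for k >= 1.
Equations for k = 0, 1, 2 (AR order 2, c_2 = 0):
  (E0) gamma(0) = phi_1 gamma(1) + phi_2 gamma(2) + c_0
  (E1) gamma(1) = phi_1 gamma(0) + phi_2 gamma(1) + c_1
  (E2) gamma(2) = phi_1 gamma(1) + phi_2 gamma(0)
From (E1): gamma(1) = A gamma(0) + B with
  A = phi_1 / (1 - phi_2) = -0.256 / 0.406 = -0.630542,   B = c_1 / (1 - phi_2) = 0 / 0.406 = 0.
Insert (E2) into (E0): gamma(0) (1 - phi_2^2) = phi_1 (1 + phi_2) gamma(1) + c_0.
  phi_1 (1 + phi_2) = (-0.256)(1.594) = -0.408064,   1 - phi_2^2 = 0.647164.
Replace gamma(1) by A gamma(0) + B and collect gamma(0):
  gamma(0) [0.647164 - (-0.408064)(-0.630542)] = c_0 = 4
  gamma(0) * 0.389863 = 4
  gamma(0) = 4 / 0.389863 = 10.260026.
Therefore gamma(0) = 10.2600 (to 4 decimal places).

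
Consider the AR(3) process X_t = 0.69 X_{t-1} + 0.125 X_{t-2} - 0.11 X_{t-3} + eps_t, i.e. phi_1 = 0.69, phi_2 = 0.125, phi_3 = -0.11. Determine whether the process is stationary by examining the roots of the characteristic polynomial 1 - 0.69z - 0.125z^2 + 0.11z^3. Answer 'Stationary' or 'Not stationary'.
\text{Stationary}

The AR(p) characteristic polynomial is P(z) = 1 - 0.69z - 0.125z^2 + 0.11z^3.
Stationarity requires all roots to lie outside the unit circle, i.e. |z| > 1 for every root.
Degree 3: look for a simple real root z0 first, then factor out (1 - z/z0) and solve the remaining quadratic.
Testing z0 = 2: P(2) = 1 + (-0.69)(2) + (-0.125)(2)^2 + (0.11)(2)^3
  = 1 + (-1.38) + (-0.5) + (0.88) = 0.  So z_0 = 2 is a root, |z_0| = 2.
Divide out the factor (1 - 0.5 z) = (1 - z/z0) (since 1/z0 = 0.5):
  P(z) = (1 - 0.5 z)(1 + (-0.19) z + (-0.22) z^2)
  [check: z-coef -0.19 - (0.5) = -0.69; z^2-coef -0.22 - (0.5)(-0.19) = -0.125; z^3-coef -(0.5)(-0.22) = 0.11.]
Remaining roots from the quadratic factor 1 + (-0.19) z + (-0.22) z^2:
  Set 1 + (-0.19) z + (-0.22) z^2 = 0, i.e. a z^2 + b z + c = 0 with a = -0.22, b = -0.19, c = 1.
  Discriminant D = b^2 - 4ac = (-0.19)^2 - 4*(-0.22)*1 = 0.0361 - (-0.88) = 0.9161.
  D >= 0, so the roots are real: z = (-b +/- sqrt(D)) / (2a) = (0.19 +/- 0.957131) / (-0.44).
    z_1 = (0.19 + 0.957131) / (-0.44) = -2.6071,   |z_1| = 2.6071.
    z_2 = (0.19 - 0.957131) / (-0.44) = 1.7435,   |z_2| = 1.7435.
Moduli of all roots: 2.0000, 2.6071, 1.7435.
All moduli strictly greater than 1? Yes.
Verdict: Stationary.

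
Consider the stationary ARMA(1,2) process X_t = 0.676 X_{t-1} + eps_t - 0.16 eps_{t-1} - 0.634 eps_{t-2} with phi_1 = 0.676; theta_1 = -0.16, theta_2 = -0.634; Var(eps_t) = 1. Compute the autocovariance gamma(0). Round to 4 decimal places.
\gamma(0) = 1.4160

Multiply the model equation by X_{t-k} and take expectations. With theta_0 = psi_0 = 1 and psi_j the MA(infinity) weights, this gives
  gamma(k) - sum_i phi_i gamma(k-i) = c_k,
  c_k = sigma^2 * sum_{j=k..q} theta_j psi_{j-k}   (c_k = 0 for k > q),
using gamma(-m) = gamma(m).
psi-weights needed (psi_j = theta_j + sum_i phi_i psi_{j-i}):
  psi_1 = theta_1 + phi_1 = -0.16 + (0.676) = 0.516
  psi_2 = theta_2 + phi_1 psi_1 = -0.634 + (0.676)(0.516) = -0.285184
Right-hand sides:
  c_0 = sigma^2 (1 + theta_1 psi_1 + theta_2 psi_2) = 1 * (1 + (-0.16)(0.516) + (-0.634)(-0.285184)) = 1 * 1.098247 = 1.098247
  c_1 = sigma^2 (theta_1 + theta_2 psi_1) = 1 * (-0.16 + (-0.634)(0.516)) = -0.487144
  c_2 = sigma^2 theta_2 = 1 * (-0.634) = -0.634
Equations for k = 0 and k = 1 (AR order 1):
  gamma(0) = phi_1 gamma(1) + c_0
  gamma(1) = phi_1 gamma(0) + c_1
Substituting the second into the first: gamma(0) (1 - phi_1^2) = c_0 + phi_1 c_1, so
  gamma(0) = (c_0 + phi_1 c_1) / (1 - phi_1^2) = (1.098247 + (0.676)(-0.487144)) / (1 - (0.676)^2) = 0.768937 / 0.543024 = 1.416028.
Therefore gamma(0) = 1.4160 (to 4 decimal places).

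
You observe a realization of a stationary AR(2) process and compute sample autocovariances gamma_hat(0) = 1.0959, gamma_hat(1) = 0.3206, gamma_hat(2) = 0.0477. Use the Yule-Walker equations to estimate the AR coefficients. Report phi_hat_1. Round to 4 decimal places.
\hat\phi_{1} = 0.3060

The Yule-Walker equations for an AR(p) process read, in matrix form,
  Gamma_p phi = r_p,   with   (Gamma_p)_{ij} = gamma(|i - j|),
                       (r_p)_i = gamma(i),   i,j = 1..p.
Substitute the sample gammas (Toeplitz matrix and right-hand side of size 2):
  Gamma_p = [[1.0959, 0.3206], [0.3206, 1.0959]]
  r_p     = [0.3206, 0.0477]
Written out:
  1.0959 phi_1 + 0.3206 phi_2 = 0.3206
  0.3206 phi_1 + 1.0959 phi_2 = 0.0477
Solve by Cramer's rule:
  det = gamma(0)^2 - gamma(1)^2 = (1.0959)^2 - (0.3206)^2 = 1.20099681 - 0.10278436 = 1.09821245
  phi_hat_1 = [gamma(1) gamma(0) - gamma(1) gamma(2)] / det = [(0.3206)(1.0959) - (0.3206)(0.0477)] / 1.09821245 = 0.33605292 / 1.09821245 = 0.306
  phi_hat_2 = [gamma(0) gamma(2) - gamma(1)^2] / det = [(1.0959)(0.0477) - (0.3206)^2] / 1.09821245 = -0.05050993 / 1.09821245 = -0.046
So phi_hat = [0.3060, -0.0460].
Therefore phi_hat_1 = 0.3060.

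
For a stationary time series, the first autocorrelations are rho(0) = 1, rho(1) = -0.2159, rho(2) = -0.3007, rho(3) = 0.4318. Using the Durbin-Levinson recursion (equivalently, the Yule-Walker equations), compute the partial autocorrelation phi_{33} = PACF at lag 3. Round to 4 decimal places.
\phi_{33} = 0.3200

The PACF at lag k is phi_{kk}, the last component of the solution
to the Yule-Walker system G_k phi = r_k where
  (G_k)_{ij} = rho(|i - j|), (r_k)_i = rho(i), i,j = 1..k.
Equivalently, Durbin-Levinson gives phi_{kk} iteratively:
  phi_{11} = rho(1)
  phi_{kk} = [rho(k) - sum_{j=1..k-1} phi_{k-1,j} rho(k-j)]
            / [1 - sum_{j=1..k-1} phi_{k-1,j} rho(j)],
  phi_{k,j} = phi_{k-1,j} - phi_{kk} phi_{k-1,k-j},  j = 1..k-1.
Step k = 1:
  phi_11 = rho(1) = -0.2159.
Step k = 2:
  phi_22 = [rho(2) - phi_11 rho(1)] / [1 - phi_11 rho(1)] = [-0.3007 - (-0.2159)(-0.2159)] / [1 - (-0.2159)(-0.2159)]
         = -0.34731281 / 0.95338719 = -0.364294.
  Update: phi_21 = phi_11 - phi_22 phi_11 = -0.2159 - (-0.364294)(-0.2159) = -0.294551.
Step k = 3:
  phi_33 = [rho(3) - phi_21 rho(2) - phi_22 rho(1)] / [1 - phi_21 rho(1) - phi_22 rho(2)]
    numerator   = 0.4318 - (-0.294551)(-0.3007) - (-0.364294)(-0.2159) = 0.26457754
    denominator = 1 - (-0.294551)(-0.2159) - (-0.364294)(-0.3007) = 0.82686337
  phi_33 = 0.26457754 / 0.82686337 = 0.32.
Therefore phi_{33} = 0.3200.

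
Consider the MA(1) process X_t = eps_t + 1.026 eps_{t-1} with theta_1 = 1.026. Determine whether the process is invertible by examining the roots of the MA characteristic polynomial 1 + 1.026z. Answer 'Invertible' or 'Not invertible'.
\text{Not invertible}

The MA(q) characteristic polynomial is P(z) = 1 + 1.026z.
Invertibility requires all roots to lie outside the unit circle, i.e. |z| > 1 for every root.
This is linear in z: 1 + (1.026) z = 0  =>  z = -1/(1.026) = -0.974659,  |z| = 0.974659.
Moduli of all roots: 0.9747.
All moduli strictly greater than 1? No.
Verdict: Not invertible.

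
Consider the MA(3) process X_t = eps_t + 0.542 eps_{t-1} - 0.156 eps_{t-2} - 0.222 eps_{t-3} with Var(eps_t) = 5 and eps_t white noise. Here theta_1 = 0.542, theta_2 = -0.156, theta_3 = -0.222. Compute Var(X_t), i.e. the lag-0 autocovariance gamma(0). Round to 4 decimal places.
\gamma(0) = 6.8369

For an MA(q) process X_t = eps_t + sum_i theta_i eps_{t-i} with
Var(eps_t) = sigma^2, the variance is
  gamma(0) = sigma^2 * (1 + sum_i theta_i^2).
  sum_i theta_i^2 = (0.542)^2 + (-0.156)^2 + (-0.222)^2 = 0.293764 + 0.024336 + 0.049284 = 0.367384.
  gamma(0) = 5 * (1 + 0.367384) = 5 * 1.367384 = 6.83692, which rounds to 6.8369.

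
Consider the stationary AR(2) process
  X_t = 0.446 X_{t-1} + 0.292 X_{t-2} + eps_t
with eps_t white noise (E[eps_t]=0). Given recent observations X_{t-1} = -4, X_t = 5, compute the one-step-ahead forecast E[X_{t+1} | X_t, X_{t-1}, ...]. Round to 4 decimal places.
E[X_{t+1} \mid \mathcal F_t] = 1.0620

For an AR(p) model X_t = c + sum_i phi_i X_{t-i} + eps_t, the
one-step-ahead conditional mean is
  E[X_{t+1} | X_t, ...] = c + sum_i phi_i X_{t+1-i}.
Substitute known values:
  E[X_{t+1} | ...] = (0.446) * (5) + (0.292) * (-4)
                   = 1.0620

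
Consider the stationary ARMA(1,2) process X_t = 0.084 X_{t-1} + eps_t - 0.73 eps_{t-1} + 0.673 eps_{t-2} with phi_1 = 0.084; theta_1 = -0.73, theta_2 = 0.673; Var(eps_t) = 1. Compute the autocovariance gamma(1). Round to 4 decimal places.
\gamma(1) = -1.0133

Multiply the model equation by X_{t-k} and take expectations. With theta_0 = psi_0 = 1 and psi_j the MA(infinity) weights, this gives
  gamma(k) - sum_i phi_i gamma(k-i) = c_k,
  c_k = sigma^2 * sum_{j=k..q} theta_j psi_{j-k}   (c_k = 0 for k > q),
using gamma(-m) = gamma(m).
psi-weights needed (psi_j = theta_j + sum_i phi_i psi_{j-i}):
  psi_1 = theta_1 + phi_1 = -0.73 + (0.084) = -0.646
  psi_2 = theta_2 + phi_1 psi_1 = 0.673 + (0.084)(-0.646) = 0.618736
Right-hand sides:
  c_0 = sigma^2 (1 + theta_1 psi_1 + theta_2 psi_2) = 1 * (1 + (-0.73)(-0.646) + (0.673)(0.618736)) = 1 * 1.887989 = 1.887989
  c_1 = sigma^2 (theta_1 + theta_2 psi_1) = 1 * (-0.73 + (0.673)(-0.646)) = -1.164758
  c_2 = sigma^2 theta_2 = 1 * (0.673) = 0.673
Equations for k = 0 and k = 1 (AR order 1):
  gamma(0) = phi_1 gamma(1) + c_0
  gamma(1) = phi_1 gamma(0) + c_1
Substituting the second into the first: gamma(0) (1 - phi_1^2) = c_0 + phi_1 c_1, so
  gamma(0) = (c_0 + phi_1 c_1) / (1 - phi_1^2) = (1.887989 + (0.084)(-1.164758)) / (1 - (0.084)^2) = 1.79015 / 0.992944 = 1.802871.
  gamma(1) = phi_1 gamma(0) + c_1 = (0.084)(1.802871) + (-1.164758) = -1.013317.
Therefore gamma(1) = -1.0133 (to 4 decimal places).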